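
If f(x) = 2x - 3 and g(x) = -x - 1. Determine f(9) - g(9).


25


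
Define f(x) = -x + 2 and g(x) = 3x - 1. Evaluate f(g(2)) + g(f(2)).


f(g(2)) = -3
g(f(2)) = -1
Sum = -4

-4


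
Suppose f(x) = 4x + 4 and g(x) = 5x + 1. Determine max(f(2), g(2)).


f(2) = 12
g(2) = 11
max = 12

12


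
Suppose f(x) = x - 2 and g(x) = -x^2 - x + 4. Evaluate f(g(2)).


g(2) = -2
f(-2) = -4

-4


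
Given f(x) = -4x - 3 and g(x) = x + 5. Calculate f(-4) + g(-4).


f(-4) = 13
g(-4) = 1
Sum = 14

14


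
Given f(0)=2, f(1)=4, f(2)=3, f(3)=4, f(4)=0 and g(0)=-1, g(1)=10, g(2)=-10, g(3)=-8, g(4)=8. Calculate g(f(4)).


f(4) = 0
g(0) = -1

-1


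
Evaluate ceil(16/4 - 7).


16/4 = 4
4 - 7 = -3
ceil(-3) = -3

-3


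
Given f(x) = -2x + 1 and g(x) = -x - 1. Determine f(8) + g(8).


-24


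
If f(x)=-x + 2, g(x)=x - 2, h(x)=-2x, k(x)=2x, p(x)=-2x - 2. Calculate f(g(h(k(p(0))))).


p(0) = -2
k(-2) = -4
h(-4) = 8
g(8) = 6
f(6) = -4

-4


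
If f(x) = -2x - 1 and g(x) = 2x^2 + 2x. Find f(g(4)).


-81


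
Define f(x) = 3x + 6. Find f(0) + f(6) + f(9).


f(0) = 6
f(6) = 24
f(9) = 33
Sum = 63

63


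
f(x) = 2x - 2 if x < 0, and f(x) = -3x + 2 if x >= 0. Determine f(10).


10 satisfies x >= 0
f(10) = -28

-28


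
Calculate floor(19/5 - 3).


19/5 = 3.8
3.8 - 3 = 0.8
floor(0.8) = 0

0


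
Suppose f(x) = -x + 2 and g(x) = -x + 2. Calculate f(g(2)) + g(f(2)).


f(g(2)) = 2
g(f(2)) = 2
Sum = 4

4


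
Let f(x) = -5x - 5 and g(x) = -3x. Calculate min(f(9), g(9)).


f(9) = -50
g(9) = -27
min = -50

-50


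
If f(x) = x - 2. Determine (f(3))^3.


f(3) = 1
(1)^3 = 1

1


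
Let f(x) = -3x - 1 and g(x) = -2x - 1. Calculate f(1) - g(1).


f(1) = -4
g(1) = -3
Difference = -1

-1


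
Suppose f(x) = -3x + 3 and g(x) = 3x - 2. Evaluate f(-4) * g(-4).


f(-4) = 15
g(-4) = -14
Product = -210

-210


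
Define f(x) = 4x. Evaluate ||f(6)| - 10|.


14


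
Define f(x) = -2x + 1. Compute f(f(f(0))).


f(0) = 1
f(1) = -1
f(-1) = 3

3


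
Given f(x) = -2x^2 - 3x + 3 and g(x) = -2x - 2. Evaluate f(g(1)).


g(1) = -4
f(-4) = (-2)*(-4)^2 - 3*(-4) + 3 = -17

-17


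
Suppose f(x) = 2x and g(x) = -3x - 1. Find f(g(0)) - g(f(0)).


f(g(0)) = -2
g(f(0)) = -1
Difference = -1

-1


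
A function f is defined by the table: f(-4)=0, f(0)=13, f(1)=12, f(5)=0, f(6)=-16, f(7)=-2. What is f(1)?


12


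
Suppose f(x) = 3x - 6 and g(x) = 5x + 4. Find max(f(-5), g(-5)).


f(-5) = -21
g(-5) = -21
max = -21

-21


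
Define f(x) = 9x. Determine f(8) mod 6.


f(8) = 72
72 mod 6 = 0

0


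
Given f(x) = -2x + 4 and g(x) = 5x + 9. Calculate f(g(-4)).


26


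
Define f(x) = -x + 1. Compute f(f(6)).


f(6) = -5
f(-5) = 6

6


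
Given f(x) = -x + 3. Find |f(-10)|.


f(-10) = 13
|13| = 13

13


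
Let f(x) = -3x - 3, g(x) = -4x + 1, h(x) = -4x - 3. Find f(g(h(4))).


-234


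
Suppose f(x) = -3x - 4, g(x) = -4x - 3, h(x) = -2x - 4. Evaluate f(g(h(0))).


h(0) = -4
g(-4) = 13
f(13) = -43

-43


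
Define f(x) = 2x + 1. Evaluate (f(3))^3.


f(3) = 7
(7)^3 = 343

343


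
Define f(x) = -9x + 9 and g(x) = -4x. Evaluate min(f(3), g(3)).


f(3) = -18
g(3) = -12
min = -18

-18


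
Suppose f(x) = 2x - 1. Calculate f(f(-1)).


f(-1) = -3
f(-3) = -7

-7


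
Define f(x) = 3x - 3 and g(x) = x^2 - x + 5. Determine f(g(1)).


g(1) = 5
f(5) = 12

12


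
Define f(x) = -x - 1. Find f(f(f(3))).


f(3) = -4
f(-4) = 3
f(3) = -4

-4


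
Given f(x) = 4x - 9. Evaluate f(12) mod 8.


f(12) = 39
39 mod 8 = 7

7


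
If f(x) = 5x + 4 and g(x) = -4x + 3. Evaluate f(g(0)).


g(0) = 3
f(3) = 19

19


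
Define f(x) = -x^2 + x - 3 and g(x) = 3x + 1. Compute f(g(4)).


g(4) = 13
f(13) = (-1)*(13)^2 + 1*(13) - 3 = -159

-159


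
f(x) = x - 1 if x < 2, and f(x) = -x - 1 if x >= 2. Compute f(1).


1 satisfies x < 2
f(1) = 0

0


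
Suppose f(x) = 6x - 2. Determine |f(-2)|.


f(-2) = -14
|-14| = 14

14


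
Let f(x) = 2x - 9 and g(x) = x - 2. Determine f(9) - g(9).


2


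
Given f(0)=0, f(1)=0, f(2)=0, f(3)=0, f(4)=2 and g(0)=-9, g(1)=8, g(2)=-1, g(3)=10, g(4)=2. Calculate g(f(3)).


-9


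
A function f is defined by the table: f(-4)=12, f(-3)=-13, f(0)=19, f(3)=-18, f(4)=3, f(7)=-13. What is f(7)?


-13


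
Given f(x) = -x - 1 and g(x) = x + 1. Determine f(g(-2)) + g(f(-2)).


f(g(-2)) = 0
g(f(-2)) = 2
Sum = 2

2


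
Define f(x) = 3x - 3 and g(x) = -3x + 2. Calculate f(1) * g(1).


f(1) = 0
g(1) = -1
Product = 0

0


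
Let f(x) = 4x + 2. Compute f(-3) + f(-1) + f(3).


f(-3) = -10
f(-1) = -2
f(3) = 14
Sum = 2

2


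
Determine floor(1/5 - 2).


1/5 = 0.2
0.2 - 2 = -1.8
floor(-1.8) = -2

-2


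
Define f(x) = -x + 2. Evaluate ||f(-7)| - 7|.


2


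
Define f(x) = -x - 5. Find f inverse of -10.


5


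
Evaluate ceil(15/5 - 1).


15/5 = 3
3 - 1 = 2
ceil(2) = 2

2


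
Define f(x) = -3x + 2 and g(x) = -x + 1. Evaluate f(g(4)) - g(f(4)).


f(g(4)) = 11
g(f(4)) = 11
Difference = 0

0


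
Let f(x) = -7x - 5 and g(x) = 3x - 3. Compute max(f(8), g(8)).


f(8) = -61
g(8) = 21
max = 21

21


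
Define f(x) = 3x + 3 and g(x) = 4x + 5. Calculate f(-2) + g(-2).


-6


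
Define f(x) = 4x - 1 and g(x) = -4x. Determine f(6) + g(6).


f(6) = 23
g(6) = -24
Sum = -1

-1


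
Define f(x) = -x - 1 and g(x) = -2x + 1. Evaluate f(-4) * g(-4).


27


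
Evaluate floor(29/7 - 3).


29/7 = 4.1429
4.1429 - 3 = 1.1429
floor(1.1429) = 1

1


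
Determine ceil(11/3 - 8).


-4


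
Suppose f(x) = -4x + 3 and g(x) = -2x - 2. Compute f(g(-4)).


g(-4) = 6
f(6) = -21

-21


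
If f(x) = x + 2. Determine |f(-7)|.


5


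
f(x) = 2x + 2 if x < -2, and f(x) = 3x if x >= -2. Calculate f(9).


9 satisfies x >= -2
f(9) = 27

27


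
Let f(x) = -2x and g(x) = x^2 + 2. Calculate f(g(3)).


-22


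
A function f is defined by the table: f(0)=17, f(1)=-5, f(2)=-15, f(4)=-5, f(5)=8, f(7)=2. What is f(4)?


Reading from the table at x = 4

-5


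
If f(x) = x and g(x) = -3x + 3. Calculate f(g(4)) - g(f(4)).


f(g(4)) = -9
g(f(4)) = -9
Difference = 0

0


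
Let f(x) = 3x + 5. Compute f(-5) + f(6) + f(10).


f(-5) = -10
f(6) = 23
f(10) = 35
Sum = 48

48


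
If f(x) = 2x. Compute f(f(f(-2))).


f(-2) = -4
f(-4) = -8
f(-8) = -16

-16


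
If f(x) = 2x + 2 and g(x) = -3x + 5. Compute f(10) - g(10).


f(10) = 22
g(10) = -25
Difference = 47

47


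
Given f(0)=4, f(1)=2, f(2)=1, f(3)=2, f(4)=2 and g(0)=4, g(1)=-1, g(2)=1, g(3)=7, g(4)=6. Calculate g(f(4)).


f(4) = 2
g(2) = 1

1


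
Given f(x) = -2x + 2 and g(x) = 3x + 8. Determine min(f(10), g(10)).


f(10) = -18
g(10) = 38
min = -18

-18


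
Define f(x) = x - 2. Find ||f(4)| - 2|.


f(4) = 2
|2| = 2
|2 - 2| = 0

0


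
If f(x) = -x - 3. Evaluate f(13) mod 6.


2


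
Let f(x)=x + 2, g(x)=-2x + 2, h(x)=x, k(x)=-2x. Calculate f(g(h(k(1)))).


8


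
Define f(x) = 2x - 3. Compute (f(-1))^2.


f(-1) = -5
(-5)^2 = 25

25


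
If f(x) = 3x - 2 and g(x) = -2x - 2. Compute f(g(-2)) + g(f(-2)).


f(g(-2)) = 4
g(f(-2)) = 14
Sum = 18

18


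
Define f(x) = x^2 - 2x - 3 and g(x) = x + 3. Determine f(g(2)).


g(2) = 5
f(5) = 1*(5)^2 - 2*(5) - 3 = 12

12


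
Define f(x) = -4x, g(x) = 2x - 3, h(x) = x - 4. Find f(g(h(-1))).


h(-1) = -5
g(-5) = -13
f(-13) = 52

52


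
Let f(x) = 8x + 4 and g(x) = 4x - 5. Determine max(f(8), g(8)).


f(8) = 68
g(8) = 27
max = 68

68


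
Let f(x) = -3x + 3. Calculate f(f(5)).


39


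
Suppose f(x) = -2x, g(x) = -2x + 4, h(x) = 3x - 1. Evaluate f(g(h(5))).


h(5) = 14
g(14) = -24
f(-24) = 48

48


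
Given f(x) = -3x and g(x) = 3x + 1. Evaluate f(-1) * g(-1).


-6


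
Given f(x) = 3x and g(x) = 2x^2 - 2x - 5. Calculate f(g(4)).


g(4) = 19
f(19) = 57

57


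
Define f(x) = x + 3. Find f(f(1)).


f(1) = 4
f(4) = 7

7


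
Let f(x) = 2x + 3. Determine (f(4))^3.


f(4) = 11
(11)^3 = 1331

1331


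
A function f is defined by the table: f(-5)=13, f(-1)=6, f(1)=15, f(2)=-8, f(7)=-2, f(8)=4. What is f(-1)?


Reading from the table at x = -1

6


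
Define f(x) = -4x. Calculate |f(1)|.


4


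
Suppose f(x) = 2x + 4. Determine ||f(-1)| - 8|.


f(-1) = 2
|2| = 2
|2 - 8| = 6

6


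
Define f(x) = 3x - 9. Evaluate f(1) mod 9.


f(1) = -6
-6 mod 9 = 3

3


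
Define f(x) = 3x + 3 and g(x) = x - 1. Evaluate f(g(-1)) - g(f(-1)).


f(g(-1)) = -3
g(f(-1)) = -1
Difference = -2

-2


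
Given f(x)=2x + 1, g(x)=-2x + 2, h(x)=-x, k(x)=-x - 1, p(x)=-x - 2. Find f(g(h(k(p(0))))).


9


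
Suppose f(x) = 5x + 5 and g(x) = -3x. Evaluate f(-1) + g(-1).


f(-1) = 0
g(-1) = 3
Sum = 3

3


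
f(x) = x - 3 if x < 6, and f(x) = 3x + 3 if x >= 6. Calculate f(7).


7 satisfies x >= 6
f(7) = 24

24


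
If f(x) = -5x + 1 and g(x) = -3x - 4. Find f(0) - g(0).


5


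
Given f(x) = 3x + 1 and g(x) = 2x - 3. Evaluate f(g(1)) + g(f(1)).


3


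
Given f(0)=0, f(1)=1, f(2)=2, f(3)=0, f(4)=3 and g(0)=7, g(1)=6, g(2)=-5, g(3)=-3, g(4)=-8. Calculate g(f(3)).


f(3) = 0
g(0) = 7

7


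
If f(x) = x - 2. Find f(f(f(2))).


f(2) = 0
f(0) = -2
f(-2) = -4

-4


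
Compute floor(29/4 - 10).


29/4 = 7.25
7.25 - 10 = -2.75
floor(-2.75) = -3

-3


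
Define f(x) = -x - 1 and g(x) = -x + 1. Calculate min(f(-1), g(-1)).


0


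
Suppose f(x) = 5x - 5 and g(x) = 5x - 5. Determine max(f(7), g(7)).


f(7) = 30
g(7) = 30
max = 30

30


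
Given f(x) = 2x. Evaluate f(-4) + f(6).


4


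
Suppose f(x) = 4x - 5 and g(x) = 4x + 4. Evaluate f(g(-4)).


g(-4) = -12
f(-12) = -53

-53


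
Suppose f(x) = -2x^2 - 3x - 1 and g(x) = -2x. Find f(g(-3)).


g(-3) = 6
f(6) = (-2)*(6)^2 - 3*(6) - 1 = -91

-91


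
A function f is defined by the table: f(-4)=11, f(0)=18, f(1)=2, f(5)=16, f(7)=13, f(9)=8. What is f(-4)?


Reading from the table at x = -4

11


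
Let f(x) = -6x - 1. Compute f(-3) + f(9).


-38


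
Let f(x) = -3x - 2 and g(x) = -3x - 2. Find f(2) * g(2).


f(2) = -8
g(2) = -8
Product = 64

64


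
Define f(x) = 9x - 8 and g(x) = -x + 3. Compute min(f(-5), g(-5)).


-53


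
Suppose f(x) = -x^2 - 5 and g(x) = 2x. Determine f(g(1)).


g(1) = 2
f(2) = (-1)*(2)^2 - 5 = -9

-9


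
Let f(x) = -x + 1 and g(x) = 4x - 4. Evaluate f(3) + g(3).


f(3) = -2
g(3) = 8
Sum = 6

6


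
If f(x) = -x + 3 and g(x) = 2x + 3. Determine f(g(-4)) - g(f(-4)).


f(g(-4)) = 8
g(f(-4)) = 17
Difference = -9

-9


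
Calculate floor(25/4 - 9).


-3


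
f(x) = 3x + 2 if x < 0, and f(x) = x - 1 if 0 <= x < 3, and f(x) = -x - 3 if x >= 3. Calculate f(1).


1 satisfies 0 <= x < 3
f(1) = 0

0


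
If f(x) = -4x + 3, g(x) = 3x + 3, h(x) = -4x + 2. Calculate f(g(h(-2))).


h(-2) = 10
g(10) = 33
f(33) = -129

-129


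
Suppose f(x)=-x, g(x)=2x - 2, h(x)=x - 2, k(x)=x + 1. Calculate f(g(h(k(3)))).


k(3) = 4
h(4) = 2
g(2) = 2
f(2) = -2

-2


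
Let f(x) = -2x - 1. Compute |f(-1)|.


1


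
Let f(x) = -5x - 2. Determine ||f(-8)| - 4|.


34


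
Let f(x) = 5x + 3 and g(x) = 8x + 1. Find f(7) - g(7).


f(7) = 38
g(7) = 57
Difference = -19

-19


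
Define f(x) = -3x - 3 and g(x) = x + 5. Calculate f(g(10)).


g(10) = 15
f(15) = -48

-48


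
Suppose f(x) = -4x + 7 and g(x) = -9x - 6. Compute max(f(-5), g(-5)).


39


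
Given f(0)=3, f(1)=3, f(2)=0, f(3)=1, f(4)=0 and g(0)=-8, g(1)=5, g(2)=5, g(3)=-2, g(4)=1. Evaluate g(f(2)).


-8


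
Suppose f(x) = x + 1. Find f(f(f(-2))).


f(-2) = -1
f(-1) = 0
f(0) = 1

1


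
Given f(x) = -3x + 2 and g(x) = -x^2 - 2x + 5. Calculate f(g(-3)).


g(-3) = 2
f(2) = -4

-4


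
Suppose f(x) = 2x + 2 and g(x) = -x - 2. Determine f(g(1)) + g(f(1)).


f(g(1)) = -4
g(f(1)) = -6
Sum = -10

-10


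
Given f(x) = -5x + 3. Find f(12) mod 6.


3


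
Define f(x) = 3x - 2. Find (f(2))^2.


16


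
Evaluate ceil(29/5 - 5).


1


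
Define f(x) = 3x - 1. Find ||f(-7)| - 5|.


f(-7) = -22
|-22| = 22
|22 - 5| = 17

17


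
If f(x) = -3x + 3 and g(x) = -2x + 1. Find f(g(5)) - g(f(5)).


f(g(5)) = 30
g(f(5)) = 25
Difference = 5

5


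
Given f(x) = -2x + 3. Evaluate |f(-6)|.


15


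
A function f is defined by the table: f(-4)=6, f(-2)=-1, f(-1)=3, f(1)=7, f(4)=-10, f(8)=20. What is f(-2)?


Reading from the table at x = -2

-1


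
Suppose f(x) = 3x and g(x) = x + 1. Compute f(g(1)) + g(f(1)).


f(g(1)) = 6
g(f(1)) = 4
Sum = 10

10


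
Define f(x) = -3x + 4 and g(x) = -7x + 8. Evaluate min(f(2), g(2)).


f(2) = -2
g(2) = -6
min = -6

-6


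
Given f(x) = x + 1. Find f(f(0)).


f(0) = 1
f(1) = 2

2


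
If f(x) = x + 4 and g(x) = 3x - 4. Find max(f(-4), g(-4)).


f(-4) = 0
g(-4) = -16
max = 0

0


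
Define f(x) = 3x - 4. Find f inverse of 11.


Solve 3x - 4 = 11
x = (11 + 4) / 3 = 5

5


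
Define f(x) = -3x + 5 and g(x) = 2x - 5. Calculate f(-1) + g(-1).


f(-1) = 8
g(-1) = -7
Sum = 1

1


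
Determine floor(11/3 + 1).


11/3 = 3.6667
3.6667 + 1 = 4.6667
floor(4.6667) = 4

4


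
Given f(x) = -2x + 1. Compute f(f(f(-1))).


f(-1) = 3
f(3) = -5
f(-5) = 11

11


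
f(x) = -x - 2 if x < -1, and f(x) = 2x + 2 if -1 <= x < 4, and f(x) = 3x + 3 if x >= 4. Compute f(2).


6


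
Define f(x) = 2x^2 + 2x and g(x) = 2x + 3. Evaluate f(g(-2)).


g(-2) = -1
f(-1) = 2*(-1)^2 + 2*(-1) = 0

0


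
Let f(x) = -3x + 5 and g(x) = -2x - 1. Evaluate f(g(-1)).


g(-1) = 1
f(1) = 2

2


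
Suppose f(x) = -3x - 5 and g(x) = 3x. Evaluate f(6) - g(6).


f(6) = -23
g(6) = 18
Difference = -41

-41


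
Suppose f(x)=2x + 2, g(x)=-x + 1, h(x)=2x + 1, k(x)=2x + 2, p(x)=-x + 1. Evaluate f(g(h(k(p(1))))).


-6


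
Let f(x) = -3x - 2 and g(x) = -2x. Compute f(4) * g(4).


f(4) = -14
g(4) = -8
Product = 112

112


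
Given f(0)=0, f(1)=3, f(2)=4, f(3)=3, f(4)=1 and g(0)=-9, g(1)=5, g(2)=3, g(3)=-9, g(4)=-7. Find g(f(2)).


-7


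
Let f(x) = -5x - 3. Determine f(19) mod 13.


f(19) = -98
-98 mod 13 = 6

6


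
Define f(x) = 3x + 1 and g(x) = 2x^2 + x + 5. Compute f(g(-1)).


g(-1) = 6
f(6) = 19

19


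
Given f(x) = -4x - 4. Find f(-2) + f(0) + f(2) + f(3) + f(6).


-56


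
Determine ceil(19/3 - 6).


1


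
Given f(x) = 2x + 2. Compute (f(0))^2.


f(0) = 2
(2)^2 = 4

4


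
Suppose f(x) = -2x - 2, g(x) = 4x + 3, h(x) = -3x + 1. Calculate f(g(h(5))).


104


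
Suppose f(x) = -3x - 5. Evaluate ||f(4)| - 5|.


f(4) = -17
|-17| = 17
|17 - 5| = 12

12


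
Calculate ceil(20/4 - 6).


-1


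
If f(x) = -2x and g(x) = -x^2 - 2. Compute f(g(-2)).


12


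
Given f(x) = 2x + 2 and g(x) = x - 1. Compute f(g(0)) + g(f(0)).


f(g(0)) = 0
g(f(0)) = 1
Sum = 1

1


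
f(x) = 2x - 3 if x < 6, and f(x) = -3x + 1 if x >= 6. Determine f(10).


10 satisfies x >= 6
f(10) = -29

-29


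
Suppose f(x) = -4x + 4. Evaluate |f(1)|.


f(1) = 0
|0| = 0

0


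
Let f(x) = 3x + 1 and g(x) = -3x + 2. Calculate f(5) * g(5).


f(5) = 16
g(5) = -13
Product = -208

-208


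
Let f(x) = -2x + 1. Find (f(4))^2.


49


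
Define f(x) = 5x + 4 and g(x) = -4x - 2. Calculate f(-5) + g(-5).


-3


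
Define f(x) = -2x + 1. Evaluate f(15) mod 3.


f(15) = -29
-29 mod 3 = 1

1


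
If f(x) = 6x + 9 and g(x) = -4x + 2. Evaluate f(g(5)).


g(5) = -18
f(-18) = -99

-99


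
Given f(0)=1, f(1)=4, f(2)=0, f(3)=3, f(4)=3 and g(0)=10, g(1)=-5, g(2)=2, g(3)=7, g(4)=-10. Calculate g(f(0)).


f(0) = 1
g(1) = -5

-5


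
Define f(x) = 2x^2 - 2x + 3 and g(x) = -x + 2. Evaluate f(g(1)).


g(1) = 1
f(1) = 2*(1)^2 - 2*(1) + 3 = 3

3


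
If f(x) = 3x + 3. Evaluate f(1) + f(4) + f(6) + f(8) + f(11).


f(1) = 6
f(4) = 15
f(6) = 21
f(8) = 27
f(11) = 36
Sum = 105

105


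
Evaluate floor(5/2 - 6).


-4


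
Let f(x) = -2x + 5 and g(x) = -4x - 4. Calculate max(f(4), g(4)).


f(4) = -3
g(4) = -20
max = -3

-3


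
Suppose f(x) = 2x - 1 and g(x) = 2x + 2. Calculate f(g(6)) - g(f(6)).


f(g(6)) = 27
g(f(6)) = 24
Difference = 3

3


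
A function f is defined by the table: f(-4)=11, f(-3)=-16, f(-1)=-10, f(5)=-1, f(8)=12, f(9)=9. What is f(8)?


12


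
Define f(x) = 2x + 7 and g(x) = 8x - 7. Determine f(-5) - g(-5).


f(-5) = -3
g(-5) = -47
Difference = 44

44


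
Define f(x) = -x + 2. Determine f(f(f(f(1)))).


f(1) = 1
f(1) = 1
f(1) = 1
f(1) = 1

1


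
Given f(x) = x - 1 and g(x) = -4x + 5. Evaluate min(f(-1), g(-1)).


-2


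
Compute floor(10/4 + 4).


10/4 = 2.5
2.5 + 4 = 6.5
floor(6.5) = 6

6


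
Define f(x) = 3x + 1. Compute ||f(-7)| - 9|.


f(-7) = -20
|-20| = 20
|20 - 9| = 11

11


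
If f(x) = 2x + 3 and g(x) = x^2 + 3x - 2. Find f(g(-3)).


-1


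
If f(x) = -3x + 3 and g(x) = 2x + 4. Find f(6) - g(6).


f(6) = -15
g(6) = 16
Difference = -31

-31


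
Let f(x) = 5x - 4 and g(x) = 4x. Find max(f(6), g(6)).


f(6) = 26
g(6) = 24
max = 26

26


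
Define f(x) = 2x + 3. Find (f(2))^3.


f(2) = 7
(7)^3 = 343

343


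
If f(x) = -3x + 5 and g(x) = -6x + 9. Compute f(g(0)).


g(0) = 9
f(9) = -22

-22


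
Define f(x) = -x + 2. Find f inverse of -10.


Solve -x + 2 = -10
x = (-10 - 2) / (-1) = 12

12


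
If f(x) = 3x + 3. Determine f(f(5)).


f(5) = 18
f(18) = 57

57


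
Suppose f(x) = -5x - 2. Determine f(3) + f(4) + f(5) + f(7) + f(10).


-155


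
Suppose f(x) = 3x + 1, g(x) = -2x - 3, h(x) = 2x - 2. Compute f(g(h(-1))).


h(-1) = -4
g(-4) = 5
f(5) = 16

16


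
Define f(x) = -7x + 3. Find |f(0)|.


3


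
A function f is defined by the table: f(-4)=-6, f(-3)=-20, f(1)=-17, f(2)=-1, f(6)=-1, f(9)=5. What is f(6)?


-1


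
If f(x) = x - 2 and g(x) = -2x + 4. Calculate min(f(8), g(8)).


f(8) = 6
g(8) = -12
min = -12

-12


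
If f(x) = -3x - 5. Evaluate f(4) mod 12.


f(4) = -17
-17 mod 12 = 7

7


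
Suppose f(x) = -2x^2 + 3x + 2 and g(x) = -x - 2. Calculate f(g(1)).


-25


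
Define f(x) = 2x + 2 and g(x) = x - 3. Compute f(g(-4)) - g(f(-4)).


f(g(-4)) = -12
g(f(-4)) = -9
Difference = -3

-3


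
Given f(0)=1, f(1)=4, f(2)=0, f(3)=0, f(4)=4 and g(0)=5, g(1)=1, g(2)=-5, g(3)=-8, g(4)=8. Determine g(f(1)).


f(1) = 4
g(4) = 8

8


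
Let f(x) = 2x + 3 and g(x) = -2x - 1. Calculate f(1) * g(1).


f(1) = 5
g(1) = -3
Product = -15

-15


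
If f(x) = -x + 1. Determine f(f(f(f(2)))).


f(2) = -1
f(-1) = 2
f(2) = -1
f(-1) = 2

2


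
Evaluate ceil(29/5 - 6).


29/5 = 5.8
5.8 - 6 = -0.2
ceil(-0.2) = 0

0


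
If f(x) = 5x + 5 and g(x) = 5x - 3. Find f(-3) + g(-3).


-28


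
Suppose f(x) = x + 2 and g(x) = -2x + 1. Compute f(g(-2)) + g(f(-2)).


f(g(-2)) = 7
g(f(-2)) = 1
Sum = 8

8


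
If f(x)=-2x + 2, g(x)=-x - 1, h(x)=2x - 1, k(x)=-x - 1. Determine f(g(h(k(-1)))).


2


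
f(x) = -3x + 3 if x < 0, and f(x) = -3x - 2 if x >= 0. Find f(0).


0 satisfies x >= 0
f(0) = -2

-2


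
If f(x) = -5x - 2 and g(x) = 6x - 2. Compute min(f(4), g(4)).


f(4) = -22
g(4) = 22
min = -22

-22


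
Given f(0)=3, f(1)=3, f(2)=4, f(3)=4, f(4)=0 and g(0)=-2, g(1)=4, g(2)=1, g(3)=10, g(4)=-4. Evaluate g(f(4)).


f(4) = 0
g(0) = -2

-2


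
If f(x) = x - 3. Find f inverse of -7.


Solve x - 3 = -7
x = (-7 + 3) / 1 = -4

-4


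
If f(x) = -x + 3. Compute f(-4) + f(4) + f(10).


-1


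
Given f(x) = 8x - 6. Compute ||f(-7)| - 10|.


f(-7) = -62
|-62| = 62
|62 - 10| = 52

52


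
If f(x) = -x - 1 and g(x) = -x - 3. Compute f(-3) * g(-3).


f(-3) = 2
g(-3) = 0
Product = 0

0


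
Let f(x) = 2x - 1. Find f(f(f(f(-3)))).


f(-3) = -7
f(-7) = -15
f(-15) = -31
f(-31) = -63

-63


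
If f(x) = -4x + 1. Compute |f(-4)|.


17


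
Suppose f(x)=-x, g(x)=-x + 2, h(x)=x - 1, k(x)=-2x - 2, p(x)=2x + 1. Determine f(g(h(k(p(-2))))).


1


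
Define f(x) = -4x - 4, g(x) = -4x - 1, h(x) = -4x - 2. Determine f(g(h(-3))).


h(-3) = 10
g(10) = -41
f(-41) = 160

160


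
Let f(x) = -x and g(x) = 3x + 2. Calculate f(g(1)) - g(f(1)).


f(g(1)) = -5
g(f(1)) = -1
Difference = -4

-4


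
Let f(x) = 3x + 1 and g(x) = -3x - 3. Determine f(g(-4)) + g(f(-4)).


58


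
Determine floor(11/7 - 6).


11/7 = 1.5714
1.5714 - 6 = -4.4286
floor(-4.4286) = -5

-5


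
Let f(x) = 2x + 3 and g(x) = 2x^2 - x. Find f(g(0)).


g(0) = 0
f(0) = 3

3


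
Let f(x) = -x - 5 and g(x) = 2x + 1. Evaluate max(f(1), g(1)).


3


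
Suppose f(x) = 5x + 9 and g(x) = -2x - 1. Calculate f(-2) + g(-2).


2


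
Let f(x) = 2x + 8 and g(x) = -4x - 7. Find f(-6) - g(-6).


f(-6) = -4
g(-6) = 17
Difference = -21

-21


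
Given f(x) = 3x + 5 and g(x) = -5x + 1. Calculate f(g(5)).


g(5) = -24
f(-24) = -67

-67


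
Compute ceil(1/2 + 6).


1/2 = 0.5
0.5 + 6 = 6.5
ceil(6.5) = 7

7


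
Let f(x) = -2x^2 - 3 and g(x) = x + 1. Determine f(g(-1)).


g(-1) = 0
f(0) = (-2)*(0)^2 - 3 = -3

-3


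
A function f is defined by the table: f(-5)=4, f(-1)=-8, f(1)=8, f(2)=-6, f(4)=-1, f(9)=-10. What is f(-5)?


Reading from the table at x = -5

4


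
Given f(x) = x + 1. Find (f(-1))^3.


f(-1) = 0
(0)^3 = 0

0


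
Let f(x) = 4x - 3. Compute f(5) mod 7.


f(5) = 17
17 mod 7 = 3

3


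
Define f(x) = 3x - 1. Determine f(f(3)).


f(3) = 8
f(8) = 23

23


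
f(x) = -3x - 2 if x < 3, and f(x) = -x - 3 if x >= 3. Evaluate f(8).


8 satisfies x >= 3
f(8) = -11

-11


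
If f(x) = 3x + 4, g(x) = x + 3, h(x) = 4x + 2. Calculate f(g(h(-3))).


h(-3) = -10
g(-10) = -7
f(-7) = -17

-17


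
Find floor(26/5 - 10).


26/5 = 5.2
5.2 - 10 = -4.8
floor(-4.8) = -5

-5


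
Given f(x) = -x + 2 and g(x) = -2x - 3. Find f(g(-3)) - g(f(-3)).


f(g(-3)) = -1
g(f(-3)) = -13
Difference = 12

12


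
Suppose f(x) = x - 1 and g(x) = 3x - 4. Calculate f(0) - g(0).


f(0) = -1
g(0) = -4
Difference = 3

3


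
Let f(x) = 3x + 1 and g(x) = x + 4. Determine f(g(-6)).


g(-6) = -2
f(-2) = -5

-5


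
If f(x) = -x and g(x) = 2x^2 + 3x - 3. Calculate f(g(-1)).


g(-1) = -4
f(-4) = 4

4


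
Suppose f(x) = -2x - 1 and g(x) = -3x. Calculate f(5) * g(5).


f(5) = -11
g(5) = -15
Product = 165

165


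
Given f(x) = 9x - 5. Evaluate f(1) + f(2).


f(1) = 4
f(2) = 13
Sum = 17

17


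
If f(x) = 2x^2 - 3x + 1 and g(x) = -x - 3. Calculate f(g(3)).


g(3) = -6
f(-6) = 2*(-6)^2 - 3*(-6) + 1 = 91

91


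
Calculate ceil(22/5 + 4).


9


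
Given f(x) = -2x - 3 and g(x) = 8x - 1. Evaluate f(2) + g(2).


8


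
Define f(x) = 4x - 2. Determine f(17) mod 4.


f(17) = 66
66 mod 4 = 2

2


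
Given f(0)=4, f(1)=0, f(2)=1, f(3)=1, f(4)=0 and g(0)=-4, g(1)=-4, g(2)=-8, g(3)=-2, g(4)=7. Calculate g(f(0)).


f(0) = 4
g(4) = 7

7


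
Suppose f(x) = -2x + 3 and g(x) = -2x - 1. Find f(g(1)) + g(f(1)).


f(g(1)) = 9
g(f(1)) = -3
Sum = 6

6


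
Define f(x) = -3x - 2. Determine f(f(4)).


f(4) = -14
f(-14) = 40

40


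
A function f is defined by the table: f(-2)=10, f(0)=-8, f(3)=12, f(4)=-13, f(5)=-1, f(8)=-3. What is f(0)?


Reading from the table at x = 0

-8


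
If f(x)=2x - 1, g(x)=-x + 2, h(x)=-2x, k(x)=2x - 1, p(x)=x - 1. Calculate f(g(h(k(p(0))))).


p(0) = -1
k(-1) = -3
h(-3) = 6
g(6) = -4
f(-4) = -9

-9


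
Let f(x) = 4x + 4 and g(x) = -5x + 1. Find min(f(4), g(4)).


f(4) = 20
g(4) = -19
min = -19

-19


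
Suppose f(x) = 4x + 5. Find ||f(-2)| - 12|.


f(-2) = -3
|-3| = 3
|3 - 12| = 9

9


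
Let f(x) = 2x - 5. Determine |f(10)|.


f(10) = 15
|15| = 15

15


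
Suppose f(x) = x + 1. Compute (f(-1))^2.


f(-1) = 0
(0)^2 = 0

0


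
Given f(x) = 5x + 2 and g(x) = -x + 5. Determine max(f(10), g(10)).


f(10) = 52
g(10) = -5
max = 52

52


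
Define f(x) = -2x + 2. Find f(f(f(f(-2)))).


-42


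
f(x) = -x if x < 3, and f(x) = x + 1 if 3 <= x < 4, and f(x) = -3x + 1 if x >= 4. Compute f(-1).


-1 satisfies x < 3
f(-1) = 1

1


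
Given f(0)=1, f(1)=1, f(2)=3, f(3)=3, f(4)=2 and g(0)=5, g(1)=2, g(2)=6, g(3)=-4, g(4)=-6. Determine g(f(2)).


-4


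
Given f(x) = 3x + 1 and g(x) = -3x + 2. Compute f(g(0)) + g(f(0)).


f(g(0)) = 7
g(f(0)) = -1
Sum = 6

6


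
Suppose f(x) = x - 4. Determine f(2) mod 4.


f(2) = -2
-2 mod 4 = 2

2


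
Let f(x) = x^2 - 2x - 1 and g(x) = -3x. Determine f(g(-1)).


2


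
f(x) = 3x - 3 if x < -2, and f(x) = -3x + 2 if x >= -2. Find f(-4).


-4 satisfies x < -2
f(-4) = -15

-15


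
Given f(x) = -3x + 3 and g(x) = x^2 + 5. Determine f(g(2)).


-24


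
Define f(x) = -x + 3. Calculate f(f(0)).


f(0) = 3
f(3) = 0

0


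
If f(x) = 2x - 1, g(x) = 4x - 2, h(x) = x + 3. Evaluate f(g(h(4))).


51


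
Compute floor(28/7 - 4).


28/7 = 4
4 - 4 = 0
floor(0) = 0

0


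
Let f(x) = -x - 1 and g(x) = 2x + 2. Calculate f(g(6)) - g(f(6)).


f(g(6)) = -15
g(f(6)) = -12
Difference = -3

-3


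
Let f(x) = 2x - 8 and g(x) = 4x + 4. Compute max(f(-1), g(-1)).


f(-1) = -10
g(-1) = 0
max = 0

0


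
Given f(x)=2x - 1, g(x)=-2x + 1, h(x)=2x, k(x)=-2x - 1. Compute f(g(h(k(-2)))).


k(-2) = 3
h(3) = 6
g(6) = -11
f(-11) = -23

-23


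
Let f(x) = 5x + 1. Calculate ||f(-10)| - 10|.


f(-10) = -49
|-49| = 49
|49 - 10| = 39

39


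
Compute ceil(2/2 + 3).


2/2 = 1
1 + 3 = 4
ceil(4) = 4

4


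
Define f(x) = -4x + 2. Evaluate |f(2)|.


f(2) = -6
|-6| = 6

6


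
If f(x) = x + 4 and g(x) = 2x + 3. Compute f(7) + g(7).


f(7) = 11
g(7) = 17
Sum = 28

28


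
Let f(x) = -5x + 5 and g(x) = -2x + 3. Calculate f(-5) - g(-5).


17


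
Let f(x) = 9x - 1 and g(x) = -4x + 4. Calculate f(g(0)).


g(0) = 4
f(4) = 35

35


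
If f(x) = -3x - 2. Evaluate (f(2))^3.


-512


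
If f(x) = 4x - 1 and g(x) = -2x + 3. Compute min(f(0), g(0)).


-1


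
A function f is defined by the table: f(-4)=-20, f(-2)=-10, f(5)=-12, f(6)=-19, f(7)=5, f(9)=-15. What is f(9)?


Reading from the table at x = 9

-15


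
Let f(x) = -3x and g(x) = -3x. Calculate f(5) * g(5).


f(5) = -15
g(5) = -15
Product = 225

225


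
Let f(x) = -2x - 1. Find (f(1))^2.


f(1) = -3
(-3)^2 = 9

9


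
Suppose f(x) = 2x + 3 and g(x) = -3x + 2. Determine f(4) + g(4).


f(4) = 11
g(4) = -10
Sum = 1

1


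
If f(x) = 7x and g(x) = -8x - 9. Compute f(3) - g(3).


f(3) = 21
g(3) = -33
Difference = 54

54


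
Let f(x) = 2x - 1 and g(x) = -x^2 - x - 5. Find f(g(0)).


g(0) = -5
f(-5) = -11

-11


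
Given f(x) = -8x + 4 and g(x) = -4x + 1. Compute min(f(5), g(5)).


f(5) = -36
g(5) = -19
min = -36

-36


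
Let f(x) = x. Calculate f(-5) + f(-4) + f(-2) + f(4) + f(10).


3


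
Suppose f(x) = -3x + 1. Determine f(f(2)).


f(2) = -5
f(-5) = 16

16


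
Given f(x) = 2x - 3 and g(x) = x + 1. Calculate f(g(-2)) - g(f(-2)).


f(g(-2)) = -5
g(f(-2)) = -6
Difference = 1

1


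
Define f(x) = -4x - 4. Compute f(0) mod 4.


f(0) = -4
-4 mod 4 = 0

0


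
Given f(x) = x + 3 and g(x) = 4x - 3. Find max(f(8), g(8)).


f(8) = 11
g(8) = 29
max = 29

29


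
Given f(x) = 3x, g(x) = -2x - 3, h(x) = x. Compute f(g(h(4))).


h(4) = 4
g(4) = -11
f(-11) = -33

-33


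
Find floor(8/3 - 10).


8/3 = 2.6667
2.6667 - 10 = -7.3333
floor(-7.3333) = -8

-8


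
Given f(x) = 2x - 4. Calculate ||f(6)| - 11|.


f(6) = 8
|8| = 8
|8 - 11| = 3

3


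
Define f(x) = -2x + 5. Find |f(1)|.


f(1) = 3
|3| = 3

3


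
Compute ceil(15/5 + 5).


15/5 = 3
3 + 5 = 8
ceil(8) = 8

8


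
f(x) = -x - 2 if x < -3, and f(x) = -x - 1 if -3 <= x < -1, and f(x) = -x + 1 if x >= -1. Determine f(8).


8 satisfies x >= -1
f(8) = -7

-7


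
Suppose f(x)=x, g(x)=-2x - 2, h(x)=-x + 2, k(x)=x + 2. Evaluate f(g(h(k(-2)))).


k(-2) = 0
h(0) = 2
g(2) = -6
f(-6) = -6

-6


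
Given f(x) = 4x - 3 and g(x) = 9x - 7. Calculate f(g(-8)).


g(-8) = -79
f(-79) = -319

-319


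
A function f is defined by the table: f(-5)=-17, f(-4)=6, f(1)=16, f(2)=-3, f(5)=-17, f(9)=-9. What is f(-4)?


Reading from the table at x = -4

6


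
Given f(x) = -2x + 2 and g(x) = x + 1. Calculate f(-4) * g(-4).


f(-4) = 10
g(-4) = -3
Product = -30

-30


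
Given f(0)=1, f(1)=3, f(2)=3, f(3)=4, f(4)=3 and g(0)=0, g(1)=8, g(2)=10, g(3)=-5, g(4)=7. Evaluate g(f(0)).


8


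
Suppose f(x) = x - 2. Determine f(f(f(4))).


f(4) = 2
f(2) = 0
f(0) = -2

-2


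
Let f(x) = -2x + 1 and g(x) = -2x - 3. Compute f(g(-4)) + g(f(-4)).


f(g(-4)) = -9
g(f(-4)) = -21
Sum = -30

-30


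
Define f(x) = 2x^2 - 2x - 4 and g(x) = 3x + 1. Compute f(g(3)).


g(3) = 10
f(10) = 2*(10)^2 - 2*(10) - 4 = 176

176


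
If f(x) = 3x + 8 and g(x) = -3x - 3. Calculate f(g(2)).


g(2) = -9
f(-9) = -19

-19


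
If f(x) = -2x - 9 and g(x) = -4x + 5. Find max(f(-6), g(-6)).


f(-6) = 3
g(-6) = 29
max = 29

29


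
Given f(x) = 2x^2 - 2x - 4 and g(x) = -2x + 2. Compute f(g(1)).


g(1) = 0
f(0) = 2*(0)^2 - 2*(0) - 4 = -4

-4


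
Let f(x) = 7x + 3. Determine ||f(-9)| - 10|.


f(-9) = -60
|-60| = 60
|60 - 10| = 50

50


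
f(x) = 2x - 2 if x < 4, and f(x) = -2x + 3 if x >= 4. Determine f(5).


5 satisfies x >= 4
f(5) = -7

-7


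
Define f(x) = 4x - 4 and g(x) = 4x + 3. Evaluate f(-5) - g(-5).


f(-5) = -24
g(-5) = -17
Difference = -7

-7


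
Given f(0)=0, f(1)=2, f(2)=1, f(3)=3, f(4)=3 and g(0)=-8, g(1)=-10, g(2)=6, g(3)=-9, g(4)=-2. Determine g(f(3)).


f(3) = 3
g(3) = -9

-9


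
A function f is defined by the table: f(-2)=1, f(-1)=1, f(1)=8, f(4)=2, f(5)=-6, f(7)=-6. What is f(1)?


Reading from the table at x = 1

8


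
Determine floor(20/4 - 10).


-5


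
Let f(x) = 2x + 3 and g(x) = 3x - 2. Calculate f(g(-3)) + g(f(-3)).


f(g(-3)) = -19
g(f(-3)) = -11
Sum = -30

-30


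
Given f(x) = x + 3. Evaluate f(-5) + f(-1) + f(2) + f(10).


18


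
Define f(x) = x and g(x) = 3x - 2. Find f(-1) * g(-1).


f(-1) = -1
g(-1) = -5
Product = 5

5


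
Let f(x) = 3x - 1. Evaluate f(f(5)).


41


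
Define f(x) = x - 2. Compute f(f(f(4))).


f(4) = 2
f(2) = 0
f(0) = -2

-2


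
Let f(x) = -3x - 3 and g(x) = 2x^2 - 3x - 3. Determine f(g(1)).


g(1) = -4
f(-4) = 9

9


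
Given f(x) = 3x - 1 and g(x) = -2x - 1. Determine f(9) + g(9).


f(9) = 26
g(9) = -19
Sum = 7

7


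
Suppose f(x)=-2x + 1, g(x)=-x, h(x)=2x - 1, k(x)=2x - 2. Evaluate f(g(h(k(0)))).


k(0) = -2
h(-2) = -5
g(-5) = 5
f(5) = -9

-9


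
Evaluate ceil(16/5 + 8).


16/5 = 3.2
3.2 + 8 = 11.2
ceil(11.2) = 12

12


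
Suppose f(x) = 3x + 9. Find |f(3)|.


f(3) = 18
|18| = 18

18


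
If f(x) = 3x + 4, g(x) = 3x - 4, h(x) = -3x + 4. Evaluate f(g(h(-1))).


h(-1) = 7
g(7) = 17
f(17) = 55

55


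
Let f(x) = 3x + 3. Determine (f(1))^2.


36


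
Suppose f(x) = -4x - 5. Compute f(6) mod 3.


f(6) = -29
-29 mod 3 = 1

1


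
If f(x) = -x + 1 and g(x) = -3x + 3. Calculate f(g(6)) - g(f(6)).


f(g(6)) = 16
g(f(6)) = 18
Difference = -2

-2


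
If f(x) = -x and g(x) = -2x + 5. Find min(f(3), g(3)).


f(3) = -3
g(3) = -1
min = -3

-3


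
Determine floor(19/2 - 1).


19/2 = 9.5
9.5 - 1 = 8.5
floor(8.5) = 8

8


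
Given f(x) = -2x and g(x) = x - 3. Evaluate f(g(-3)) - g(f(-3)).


f(g(-3)) = 12
g(f(-3)) = 3
Difference = 9

9


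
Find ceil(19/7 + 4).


7


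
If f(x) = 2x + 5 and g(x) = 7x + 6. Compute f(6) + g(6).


f(6) = 17
g(6) = 48
Sum = 65

65


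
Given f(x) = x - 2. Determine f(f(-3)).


f(-3) = -5
f(-5) = -7

-7


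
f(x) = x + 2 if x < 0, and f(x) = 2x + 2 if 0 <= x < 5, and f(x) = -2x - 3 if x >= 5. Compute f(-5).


-5 satisfies x < 0
f(-5) = -3

-3


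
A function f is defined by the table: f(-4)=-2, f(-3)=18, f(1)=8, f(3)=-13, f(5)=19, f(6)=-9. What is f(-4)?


Reading from the table at x = -4

-2


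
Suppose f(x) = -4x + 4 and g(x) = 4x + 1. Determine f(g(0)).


g(0) = 1
f(1) = 0

0


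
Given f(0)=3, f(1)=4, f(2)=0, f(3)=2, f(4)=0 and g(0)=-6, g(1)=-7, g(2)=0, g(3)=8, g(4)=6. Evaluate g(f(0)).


f(0) = 3
g(3) = 8

8


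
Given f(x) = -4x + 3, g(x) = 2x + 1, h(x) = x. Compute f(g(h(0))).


h(0) = 0
g(0) = 1
f(1) = -1

-1


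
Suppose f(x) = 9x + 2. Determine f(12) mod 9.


2


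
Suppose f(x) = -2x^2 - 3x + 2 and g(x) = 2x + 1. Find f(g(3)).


g(3) = 7
f(7) = (-2)*(7)^2 - 3*(7) + 2 = -117

-117


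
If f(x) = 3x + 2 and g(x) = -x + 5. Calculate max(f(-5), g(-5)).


10


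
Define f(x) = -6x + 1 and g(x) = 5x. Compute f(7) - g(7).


-76


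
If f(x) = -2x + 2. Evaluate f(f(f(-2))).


f(-2) = 6
f(6) = -10
f(-10) = 22

22


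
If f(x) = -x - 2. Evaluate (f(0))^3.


f(0) = -2
(-2)^3 = -8

-8


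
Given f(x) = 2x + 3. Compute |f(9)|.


f(9) = 21
|21| = 21

21


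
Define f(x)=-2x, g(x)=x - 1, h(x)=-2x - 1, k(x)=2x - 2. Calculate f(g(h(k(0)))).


k(0) = -2
h(-2) = 3
g(3) = 2
f(2) = -4

-4


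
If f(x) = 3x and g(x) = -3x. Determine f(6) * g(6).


f(6) = 18
g(6) = -18
Product = -324

-324


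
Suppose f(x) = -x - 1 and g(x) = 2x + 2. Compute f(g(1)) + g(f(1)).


f(g(1)) = -5
g(f(1)) = -2
Sum = -7

-7


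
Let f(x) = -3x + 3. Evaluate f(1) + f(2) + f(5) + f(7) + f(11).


f(1) = 0
f(2) = -3
f(5) = -12
f(7) = -18
f(11) = -30
Sum = -63

-63


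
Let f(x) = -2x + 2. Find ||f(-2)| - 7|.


f(-2) = 6
|6| = 6
|6 - 7| = 1

1


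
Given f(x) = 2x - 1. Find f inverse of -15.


Solve 2x - 1 = -15
x = (-15 + 1) / 2 = -7

-7


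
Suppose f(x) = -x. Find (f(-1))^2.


1


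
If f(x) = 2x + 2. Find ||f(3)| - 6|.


f(3) = 8
|8| = 8
|8 - 6| = 2

2


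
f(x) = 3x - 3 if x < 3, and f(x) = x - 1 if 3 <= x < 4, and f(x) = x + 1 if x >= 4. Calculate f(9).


9 satisfies x >= 4
f(9) = 10

10


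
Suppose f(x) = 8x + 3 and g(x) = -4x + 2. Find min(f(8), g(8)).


f(8) = 67
g(8) = -30
min = -30

-30


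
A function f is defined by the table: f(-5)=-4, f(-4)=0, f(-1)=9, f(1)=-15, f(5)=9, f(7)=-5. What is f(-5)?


Reading from the table at x = -5

-4


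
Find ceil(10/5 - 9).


10/5 = 2
2 - 9 = -7
ceil(-7) = -7

-7


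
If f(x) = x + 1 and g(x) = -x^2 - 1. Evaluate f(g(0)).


g(0) = -1
f(-1) = 0

0


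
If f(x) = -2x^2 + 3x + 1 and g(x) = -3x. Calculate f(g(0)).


g(0) = 0
f(0) = (-2)*(0)^2 + 3*(0) + 1 = 1

1


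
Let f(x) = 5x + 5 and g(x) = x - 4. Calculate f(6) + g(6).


f(6) = 35
g(6) = 2
Sum = 37

37


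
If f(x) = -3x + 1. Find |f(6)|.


f(6) = -17
|-17| = 17

17


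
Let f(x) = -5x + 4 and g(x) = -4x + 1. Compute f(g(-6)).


g(-6) = 25
f(25) = -121

-121


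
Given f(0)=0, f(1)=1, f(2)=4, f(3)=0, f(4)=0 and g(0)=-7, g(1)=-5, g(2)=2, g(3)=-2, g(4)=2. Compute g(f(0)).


f(0) = 0
g(0) = -7

-7


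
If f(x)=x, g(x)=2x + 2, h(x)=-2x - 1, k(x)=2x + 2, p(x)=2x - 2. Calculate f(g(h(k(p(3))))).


p(3) = 4
k(4) = 10
h(10) = -21
g(-21) = -40
f(-40) = -40

-40


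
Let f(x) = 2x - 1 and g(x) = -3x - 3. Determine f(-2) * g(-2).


f(-2) = -5
g(-2) = 3
Product = -15

-15


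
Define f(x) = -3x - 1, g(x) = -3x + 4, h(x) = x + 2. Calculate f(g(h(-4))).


-31


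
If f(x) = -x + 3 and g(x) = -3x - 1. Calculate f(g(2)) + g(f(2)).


f(g(2)) = 10
g(f(2)) = -4
Sum = 6

6


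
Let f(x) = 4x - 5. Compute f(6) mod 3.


f(6) = 19
19 mod 3 = 1

1


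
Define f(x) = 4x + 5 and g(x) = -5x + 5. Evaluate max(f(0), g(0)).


5


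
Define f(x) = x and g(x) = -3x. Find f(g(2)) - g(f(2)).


f(g(2)) = -6
g(f(2)) = -6
Difference = 0

0


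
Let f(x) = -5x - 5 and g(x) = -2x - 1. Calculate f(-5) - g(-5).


f(-5) = 20
g(-5) = 9
Difference = 11

11


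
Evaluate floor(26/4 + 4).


26/4 = 6.5
6.5 + 4 = 10.5
floor(10.5) = 10

10


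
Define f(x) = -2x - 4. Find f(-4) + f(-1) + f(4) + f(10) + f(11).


f(-4) = 4
f(-1) = -2
f(4) = -12
f(10) = -24
f(11) = -26
Sum = -60

-60


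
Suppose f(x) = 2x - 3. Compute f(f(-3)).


f(-3) = -9
f(-9) = -21

-21


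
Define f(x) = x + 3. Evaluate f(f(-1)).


f(-1) = 2
f(2) = 5

5


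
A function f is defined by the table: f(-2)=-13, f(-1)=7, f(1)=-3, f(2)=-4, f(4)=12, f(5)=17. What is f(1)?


Reading from the table at x = 1

-3


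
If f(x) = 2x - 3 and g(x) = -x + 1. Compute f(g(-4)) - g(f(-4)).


f(g(-4)) = 7
g(f(-4)) = 12
Difference = -5

-5


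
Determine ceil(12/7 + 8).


12/7 = 1.7143
1.7143 + 8 = 9.7143
ceil(9.7143) = 10

10


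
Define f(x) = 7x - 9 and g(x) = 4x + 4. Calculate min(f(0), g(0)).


f(0) = -9
g(0) = 4
min = -9

-9


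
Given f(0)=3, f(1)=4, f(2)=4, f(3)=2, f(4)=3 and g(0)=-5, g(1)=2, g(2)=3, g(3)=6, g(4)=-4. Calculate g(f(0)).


6


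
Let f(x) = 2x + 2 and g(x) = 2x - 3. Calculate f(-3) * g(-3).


f(-3) = -4
g(-3) = -9
Product = 36

36


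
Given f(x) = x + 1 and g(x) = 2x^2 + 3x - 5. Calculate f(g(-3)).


5


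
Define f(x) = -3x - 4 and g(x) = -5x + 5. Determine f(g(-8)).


g(-8) = 45
f(45) = -139

-139


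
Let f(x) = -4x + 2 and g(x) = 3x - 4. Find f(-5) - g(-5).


41


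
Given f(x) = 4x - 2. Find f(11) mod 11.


f(11) = 42
42 mod 11 = 9

9


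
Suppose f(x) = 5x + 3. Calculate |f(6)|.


33


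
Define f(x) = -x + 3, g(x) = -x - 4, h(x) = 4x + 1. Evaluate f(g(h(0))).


h(0) = 1
g(1) = -5
f(-5) = 8

8


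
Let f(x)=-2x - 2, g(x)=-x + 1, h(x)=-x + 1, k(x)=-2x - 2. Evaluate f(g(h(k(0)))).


k(0) = -2
h(-2) = 3
g(3) = -2
f(-2) = 2

2


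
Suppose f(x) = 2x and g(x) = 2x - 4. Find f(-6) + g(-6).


f(-6) = -12
g(-6) = -16
Sum = -28

-28


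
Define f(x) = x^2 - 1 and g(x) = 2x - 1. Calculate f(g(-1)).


8


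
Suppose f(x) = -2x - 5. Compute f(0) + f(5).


-20


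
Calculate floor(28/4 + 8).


28/4 = 7
7 + 8 = 15
floor(15) = 15

15


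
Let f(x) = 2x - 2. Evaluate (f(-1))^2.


f(-1) = -4
(-4)^2 = 16

16


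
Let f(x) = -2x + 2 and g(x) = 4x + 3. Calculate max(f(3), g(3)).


f(3) = -4
g(3) = 15
max = 15

15


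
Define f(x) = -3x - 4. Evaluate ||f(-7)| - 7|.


f(-7) = 17
|17| = 17
|17 - 7| = 10

10


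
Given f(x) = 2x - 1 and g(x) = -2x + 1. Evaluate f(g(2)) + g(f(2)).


f(g(2)) = -7
g(f(2)) = -5
Sum = -12

-12


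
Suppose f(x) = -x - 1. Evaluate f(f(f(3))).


-4


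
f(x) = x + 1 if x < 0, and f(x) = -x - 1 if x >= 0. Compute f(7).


7 satisfies x >= 0
f(7) = -8

-8
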